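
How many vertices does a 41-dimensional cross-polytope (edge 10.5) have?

An n-cross-polytope has 2n vertices; here n = 41, giving 82.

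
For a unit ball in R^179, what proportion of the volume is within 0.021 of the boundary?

V(inner)/V(outer) = ((1-0.021)/1)^179 ≈ 0.02239, so the shell fraction is 0.977608.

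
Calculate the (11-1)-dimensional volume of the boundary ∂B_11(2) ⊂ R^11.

The surface area of an n-ball is 2π^(n/2) r^(n-1) / Γ(n/2). For n=11, r=2: 65536·π^5/945 ≈ 21222.5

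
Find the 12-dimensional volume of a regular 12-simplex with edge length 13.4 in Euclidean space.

V_12 = √(13) · 13.4^12 / (12! · 2^(12/2)) ≈ 3941.96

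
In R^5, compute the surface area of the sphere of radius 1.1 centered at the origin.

|∂B_5(1.1)| ≈ 38.5336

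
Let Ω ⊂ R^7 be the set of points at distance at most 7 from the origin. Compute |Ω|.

V_7(7) = π^(7/2) · (7)^7 / Γ(7/2 + 1) = 1882384·π^3/15 ≈ 3.89105e+06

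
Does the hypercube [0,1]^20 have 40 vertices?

False. The 20-cube has 2^20 = 1048576 vertices.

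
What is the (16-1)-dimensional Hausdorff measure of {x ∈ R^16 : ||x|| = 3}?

S = n·V_n(r)/r = 16·V_16(3)/3 (volume-to-surface relation), giving 1594323·π^8/280 ≈ 5.40278e+07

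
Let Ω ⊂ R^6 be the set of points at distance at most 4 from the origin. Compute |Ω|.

Volume = π^{6/2}·(4)^6/Γ(4) = 2048·π^3/3 ≈ 21167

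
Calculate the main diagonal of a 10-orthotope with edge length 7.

The space diagonal of an n-cube of side s is s√n. Here 7·√10 ≈ 22.1359.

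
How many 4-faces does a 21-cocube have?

An n-cross-polytope has 2^(k+1)·C(n,k+1) k-faces. Here 2^5·C(21,5) = 32·20349 = 651168.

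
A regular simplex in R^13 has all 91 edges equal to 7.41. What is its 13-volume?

Volume = 7.41^13 · √(14/2^13) / 13! ≈ 1.34811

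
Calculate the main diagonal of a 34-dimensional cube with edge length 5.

The space diagonal of an n-cube of side s is s√n. Here 5·√34 ≈ 29.1548.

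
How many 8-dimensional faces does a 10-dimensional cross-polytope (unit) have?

Number of 8-faces = 2^(8+1) · C(10,8+1) = 512 · 10 = 5120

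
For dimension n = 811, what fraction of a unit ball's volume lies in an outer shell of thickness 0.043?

1 - (1-0.043)^811 ≈ 1 - 3.308e-16 ≈ (100 - 3.33e-14)%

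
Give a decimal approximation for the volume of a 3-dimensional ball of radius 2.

V_3(2) = π^(3/2) · (2)^3 / Γ(3/2 + 1) = 32·π/3 ≈ 33.5103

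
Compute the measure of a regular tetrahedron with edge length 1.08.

Volume = (√2/12) · 1.08³ = 0.148458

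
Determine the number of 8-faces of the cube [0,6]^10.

Choose 8 of 10 axes to span the face (C(10,8) = 45 ways), then fix each of the remaining 2 coordinates at one of its two extreme values (2^2 = 4 ways): 45·4 = 180.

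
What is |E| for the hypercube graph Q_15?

Each of the 2^15 = 32768 vertices has degree 15; total edges = 15·2^15/2 = 245760.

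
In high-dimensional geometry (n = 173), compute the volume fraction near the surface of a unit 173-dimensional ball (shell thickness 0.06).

1 - (1-0.06)^173 ≈ 0.999978 ≈ 99.997756%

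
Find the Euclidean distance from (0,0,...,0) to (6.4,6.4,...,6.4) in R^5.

Diagonal = √5 · 6.4 ≈ 14.3108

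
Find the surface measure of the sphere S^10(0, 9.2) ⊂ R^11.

S_11(9.2) = 2·π^(11/2)·(9.2)^10 / Γ(11/2) ≈ 9.00276e+10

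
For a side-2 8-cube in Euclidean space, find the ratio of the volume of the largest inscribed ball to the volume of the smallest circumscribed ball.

Volume scales as r^n, and r_in/r_out = 1/√8, giving (1/√8)^8 ≈ 0.000244141.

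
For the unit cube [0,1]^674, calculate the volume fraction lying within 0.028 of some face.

Shell fraction = 1 - (1-0.056)^674 ≈ 1 - 1.352e-17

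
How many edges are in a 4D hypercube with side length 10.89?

Choose 1 of 4 axes to span the face (C(4,1) = 4 ways), then fix each of the remaining 3 coordinates at one of its two extreme values (2^3 = 8 ways): 4·8 = 32.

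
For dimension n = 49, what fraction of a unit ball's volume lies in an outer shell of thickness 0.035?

1 - (1-0.035)^49 ≈ 0.825483 ≈ 82.55%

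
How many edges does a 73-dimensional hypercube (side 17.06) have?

The 73-cube has n·2^(n-1) = 73·2^72 = 73·4722366482869645213696 = 344732753249484100599808 edges.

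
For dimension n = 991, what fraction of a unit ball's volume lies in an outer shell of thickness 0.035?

1 - (1-0.035)^991 ≈ 1 - 4.641e-16 ≈ (100 - 4.44e-14)%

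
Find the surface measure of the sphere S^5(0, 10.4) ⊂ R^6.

|∂B_6(10.4)| ≈ 3.77239e+06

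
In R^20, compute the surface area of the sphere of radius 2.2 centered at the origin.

S = n·V_n(r)/r = 20·V_20(2.2)/2.2 (volume-to-surface relation), giving 1.65499e+06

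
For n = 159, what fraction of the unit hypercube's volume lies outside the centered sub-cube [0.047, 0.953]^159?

The inner cube has side 1-2·0.047 = 0.906 and volume (0.906)^159 ≈ 1.525e-07, so the shell holds 0.9999998475 of the volume.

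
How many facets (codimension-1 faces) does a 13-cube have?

Number of 12-faces = C(13,12) · 2^(13-12) = 13 · 2 = 26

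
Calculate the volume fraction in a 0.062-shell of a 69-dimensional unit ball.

V(inner)/V(outer) = ((1-0.062)/1)^69 ≈ 0.01208, so the shell fraction is 0.987922.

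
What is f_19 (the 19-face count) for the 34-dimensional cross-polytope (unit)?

Number of 19-faces = 2^(19+1) · C(34,19+1) = 1048576 · 1391975640 = 1459592248688640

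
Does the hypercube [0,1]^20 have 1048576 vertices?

True. The 20-cube has 2^20 = 1048576 vertices.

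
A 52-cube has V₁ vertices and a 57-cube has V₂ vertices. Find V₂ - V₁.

V₁ = 2^52 = 4503599627370496. V₂ = 2^57 = 144115188075855872. V₂ - V₁ = 139611588448485376.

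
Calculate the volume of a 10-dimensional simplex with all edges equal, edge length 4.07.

V_10 = √(11) · 4.07^10 / (10! · 2^(10/2)) ≈ 0.0356227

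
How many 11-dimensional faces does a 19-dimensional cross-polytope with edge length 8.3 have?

Number of 11-faces = 2^(11+1) · C(19,11+1) = 4096 · 50388 = 206389248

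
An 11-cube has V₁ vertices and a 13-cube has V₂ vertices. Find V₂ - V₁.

V₁ = 2^11 = 2048. V₂ = 2^13 = 8192. V₂ - V₁ = 6144.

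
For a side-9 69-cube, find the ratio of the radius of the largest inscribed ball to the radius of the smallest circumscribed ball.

For an n-cube of any side s, the inradius is s/2 and the circumradius is s√n/2, so the ratio is 1/√69 ≈ 0.120386.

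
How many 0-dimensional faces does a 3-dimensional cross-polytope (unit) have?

f_0(3-orthoplex) = 2^1 · (3 choose 1) = 6.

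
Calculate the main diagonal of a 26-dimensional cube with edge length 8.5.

Diagonal = √26 · 8.5 ≈ 43.3417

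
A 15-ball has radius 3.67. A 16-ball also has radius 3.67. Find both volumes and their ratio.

V_15(3.67) ≈ 1.1257e+08. V_16(3.67) ≈ 2.5488e+08. Ratio V_15/V_16 ≈ 0.4417.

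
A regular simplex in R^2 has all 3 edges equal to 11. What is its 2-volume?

Area = (√3/4) · 11² = 52.3945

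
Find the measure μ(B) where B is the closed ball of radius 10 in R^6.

V_6(10) = π^(6/2) · (10)^6 / Γ(6/2 + 1) = 500000·π^3/3 ≈ 5.16771e+06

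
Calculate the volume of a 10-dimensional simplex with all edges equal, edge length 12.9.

For a regular n-simplex with edge a, V = (a^n / n!)·√((n+1)/2^n). With a=12.9, n=10: V ≈ 3644.86.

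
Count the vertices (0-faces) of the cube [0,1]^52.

Number of vertices = 2^52 = 4503599627370496.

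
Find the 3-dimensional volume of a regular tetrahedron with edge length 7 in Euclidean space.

Volume = (√2/12) · 7³ = 40.4229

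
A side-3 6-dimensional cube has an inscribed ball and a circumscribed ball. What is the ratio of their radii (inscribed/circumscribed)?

Ratio = (s/2)/(s√6/2) = 6^(-1/2) ≈ 0.408248.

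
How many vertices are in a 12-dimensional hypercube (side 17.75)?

Number of 0-faces = C(12,0) · 2^(12-0) = 1 · 4096 = 4096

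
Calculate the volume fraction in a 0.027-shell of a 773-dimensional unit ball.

Shell fraction = 1 - (1-0.027)^773 ≈ 0.9999999994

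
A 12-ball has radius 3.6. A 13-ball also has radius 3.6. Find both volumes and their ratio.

V_12(3.6) ≈ 6.32698e+06. V_13(3.6) ≈ 1.55337e+07. Ratio V_12/V_13 ≈ 0.4073.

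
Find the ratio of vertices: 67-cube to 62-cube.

The 67-cube has 2^67 = 147573952589676412928 vertices. The 62-cube has 2^62 = 4611686018427387904 vertices. Ratio: 147573952589676412928/4611686018427387904 = 32.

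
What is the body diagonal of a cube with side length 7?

d = √(7² + 7² + ... + 7²) [3 terms] = √(3·7²) = 7√3 ≈ 12.1244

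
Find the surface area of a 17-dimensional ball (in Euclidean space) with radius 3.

The surface area of an n-ball is 2π^(n/2) r^(n-1) / Γ(n/2). For n=17, r=3: 272097792·π^8/25025 ≈ 1.03169e+08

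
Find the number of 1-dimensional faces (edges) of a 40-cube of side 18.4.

Each of the 2^40 = 1099511627776 vertices has degree 40; total edges = 40·2^40/2 = 21990232555520.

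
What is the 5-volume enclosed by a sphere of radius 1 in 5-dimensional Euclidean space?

V_5(1) = π^(5/2) · (1)^5 / Γ(5/2 + 1) = 8·π^2/15 ≈ 5.26379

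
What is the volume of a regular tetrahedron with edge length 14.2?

Volume = (√2/12) · 14.2³ = 337.442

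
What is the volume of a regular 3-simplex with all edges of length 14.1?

Volume = (√2/12) · 14.1³ = 330.363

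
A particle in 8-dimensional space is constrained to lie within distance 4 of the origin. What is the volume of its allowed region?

The n-ball volume is π^(n/2)·r^n/Γ(n/2+1). With n=8, r=4: V = 8192·π^4/3 ≈ 265992.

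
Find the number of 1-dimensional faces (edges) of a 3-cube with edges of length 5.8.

The 3-cube has n·2^(n-1) = 3·2^2 = 3·4 = 12 edges.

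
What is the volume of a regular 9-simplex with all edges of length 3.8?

Volume = 3.8^9 · √(10/2^9) / 9! ≈ 0.0636289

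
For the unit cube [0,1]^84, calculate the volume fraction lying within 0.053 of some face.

Shell fraction = 1 - (1-0.106)^84 ≈ 0.999918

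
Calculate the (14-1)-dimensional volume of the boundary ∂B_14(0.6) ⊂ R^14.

|∂B_14(0.6)| ≈ 0.0109575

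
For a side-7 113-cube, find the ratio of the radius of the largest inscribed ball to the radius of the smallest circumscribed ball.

Ratio = (s/2)/(s√113/2) = 113^(-1/2) ≈ 0.0940721.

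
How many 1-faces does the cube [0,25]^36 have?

Number of 1-faces = C(36,1)·2^(36-1) = 36·34359738368 = 1236950581248.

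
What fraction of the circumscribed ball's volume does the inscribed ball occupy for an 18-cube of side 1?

The radii are 1/2 and 1√18/2, so the volume ratio is (1/√18)^18 = 18^{-18/2} ≈ 5.04136e-12.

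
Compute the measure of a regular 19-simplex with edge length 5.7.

V = (5.7^19 / 19!) · √((19+1) / 2^19) ≈ 1.1675e-05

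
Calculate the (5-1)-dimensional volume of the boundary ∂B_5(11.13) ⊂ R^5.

The surface area of an n-ball is 2π^(n/2) r^(n-1) / Γ(n/2). For n=5, r=11.13: 403877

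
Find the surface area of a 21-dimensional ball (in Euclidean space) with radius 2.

S = n·V_n(r)/r = 21·V_21(2)/2 (volume-to-surface relation), giving 2147483648·π^10/654729075 ≈ 307162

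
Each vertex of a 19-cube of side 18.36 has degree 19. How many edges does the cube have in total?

Each of the 2^19 = 524288 vertices has degree 19; total edges = 19·2^19/2 = 4980736.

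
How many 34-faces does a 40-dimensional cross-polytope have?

Number of 34-faces = 2^(34+1) · C(40,34+1) = 34359738368 · 658008 = 22608982724050944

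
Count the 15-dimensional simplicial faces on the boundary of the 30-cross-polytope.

Number of 15-faces = 2^(15+1) · C(30,15+1) = 65536 · 145422675 = 9530420428800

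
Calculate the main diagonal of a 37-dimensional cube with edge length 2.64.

The space diagonal of an n-cube of side s is s√n. Here 2.64·√37 ≈ 16.0585.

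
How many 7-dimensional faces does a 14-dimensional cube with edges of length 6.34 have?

Choose 7 of 14 axes to span the face (C(14,7) = 3432 ways), then fix each of the remaining 7 coordinates at one of its two extreme values (2^7 = 128 ways): 3432·128 = 439296.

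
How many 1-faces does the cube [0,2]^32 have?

The 32-cube has n·2^(n-1) = 32·2^31 = 32·2147483648 = 68719476736 edges.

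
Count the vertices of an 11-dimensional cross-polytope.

The vertices are ±e_1, ..., ±e_11, so there are 2·11 = 22.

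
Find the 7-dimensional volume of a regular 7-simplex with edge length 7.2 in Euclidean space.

V_7 = √(8) · 7.2^7 / (7! · 2^(7/2)) ≈ 49.755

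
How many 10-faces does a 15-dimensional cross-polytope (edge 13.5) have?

f_10(15-orthoplex) = 2^11 · (15 choose 11) = 2795520.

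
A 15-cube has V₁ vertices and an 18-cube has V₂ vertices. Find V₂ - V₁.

V₁ = 2^15 = 32768. V₂ = 2^18 = 262144. V₂ - V₁ = 229376.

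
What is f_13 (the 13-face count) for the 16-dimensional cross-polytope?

Each 13-face is the convex hull of 14 vertices, one chosen as ±e_i from each of 14 distinct axes: 2^14·C(16,14) = 1966080.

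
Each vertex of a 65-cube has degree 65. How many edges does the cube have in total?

Each of the 2^65 = 36893488147419103232 vertices has degree 65; total edges = 65·2^65/2 = 1199038364791120855040.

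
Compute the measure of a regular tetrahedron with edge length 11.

Volume = (√2/12) · 11³ = 156.86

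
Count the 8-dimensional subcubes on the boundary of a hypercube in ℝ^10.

Choose 8 of 10 axes to span the face (C(10,8) = 45 ways), then fix each of the remaining 2 coordinates at one of its two extreme values (2^2 = 4 ways): 45·4 = 180.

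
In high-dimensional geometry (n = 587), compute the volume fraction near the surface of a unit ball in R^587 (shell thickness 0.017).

1 - (1-0.017)^587 ≈ 0.999957 ≈ 99.995745%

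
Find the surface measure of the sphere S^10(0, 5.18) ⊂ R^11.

S = n·V_n(r)/r = 11·V_11(5.18)/5.18 (volume-to-surface relation), giving 2.88267e+08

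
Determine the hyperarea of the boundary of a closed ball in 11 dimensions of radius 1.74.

|∂B_11(1.74)| ≈ 5272.18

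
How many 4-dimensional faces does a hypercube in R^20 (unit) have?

Number of 4-faces = C(20,4) · 2^(20-4) = 4845 · 65536 = 317521920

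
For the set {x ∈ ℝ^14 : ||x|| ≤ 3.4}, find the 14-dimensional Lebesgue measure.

The n-ball volume is π^(n/2)·r^n/Γ(n/2+1). With n=14, r=3.4: V ≈ 1.65319e+07.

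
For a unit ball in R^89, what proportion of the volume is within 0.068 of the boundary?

1 - (1-0.068)^89 ≈ 0.998103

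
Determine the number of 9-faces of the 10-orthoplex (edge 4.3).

f_9(10-orthoplex) = 2^10 · (10 choose 10) = 1024.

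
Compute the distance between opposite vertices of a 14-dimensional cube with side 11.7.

||(11.7,11.7,...,11.7)|| = √(14)·11.7 ≈ 43.7774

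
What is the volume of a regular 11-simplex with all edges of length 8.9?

V_11 = √(12) · 8.9^11 / (11! · 2^(11/2)) ≈ 53.2182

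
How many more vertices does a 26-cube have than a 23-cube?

The 26-cube has 2^26 = 67108864 vertices. The 23-cube has 2^23 = 8388608 vertices. Difference: 67108864 - 8388608 = 58720256.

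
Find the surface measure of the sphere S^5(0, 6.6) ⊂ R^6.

The surface area of an n-ball is 2π^(n/2) r^(n-1) / Γ(n/2). For n=6, r=6.6: 388302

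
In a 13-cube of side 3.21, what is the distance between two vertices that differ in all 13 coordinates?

Diagonal = √13 · 3.21 ≈ 11.5738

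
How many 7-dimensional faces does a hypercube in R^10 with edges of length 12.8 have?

An n-cube has C(n,k)·2^(n-k) k-faces. Here C(10,7)·2^3 = 120·8 = 960.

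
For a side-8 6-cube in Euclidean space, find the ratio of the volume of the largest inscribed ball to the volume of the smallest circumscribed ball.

V_in / V_out = (r_in/r_out)^6 = (1/√6)^6 = 6^(-6/2) ≈ 0.00462963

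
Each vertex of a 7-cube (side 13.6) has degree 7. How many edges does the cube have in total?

Each of the 2^7 = 128 vertices has degree 7; total edges = 7·2^7/2 = 448.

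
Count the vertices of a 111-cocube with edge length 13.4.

The 111-dimensional cross-polytope has 2n = 2·111 = 222 vertices.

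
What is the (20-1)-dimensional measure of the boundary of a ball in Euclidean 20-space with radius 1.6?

The surface area of an n-ball is 2π^(n/2) r^(n-1) / Γ(n/2). For n=20, r=1.6: 3899.83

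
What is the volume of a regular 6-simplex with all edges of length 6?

V_6 = √(7) · 6^6 / (6! · 2^(6/2)) ≈ 21.4306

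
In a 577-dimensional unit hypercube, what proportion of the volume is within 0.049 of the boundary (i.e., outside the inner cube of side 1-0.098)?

The inner cube has side 1-2·0.049 = 0.902 and volume (0.902)^577 ≈ 1.426e-26, so the shell holds 1 - 1.426e-26 of the volume.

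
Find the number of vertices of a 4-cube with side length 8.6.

Each vertex is a binary string of length 4, so there are 2^4 = 16.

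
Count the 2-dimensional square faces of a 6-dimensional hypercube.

f_2(6-cube) = (6 choose 2) · 2^4 = 240.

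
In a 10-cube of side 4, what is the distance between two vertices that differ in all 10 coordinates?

The space diagonal of an n-cube of side s is s√n. Here 4·√10 ≈ 12.6491.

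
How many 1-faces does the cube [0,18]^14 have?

Number of 1-faces = C(14,1)·2^(14-1) = 14·8192 = 114688.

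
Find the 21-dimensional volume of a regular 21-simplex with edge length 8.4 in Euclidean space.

V_21 = √(22) · 8.4^21 / (21! · 2^(21/2)) ≈ 0.00162899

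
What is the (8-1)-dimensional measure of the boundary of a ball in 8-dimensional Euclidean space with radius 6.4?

S_8(6.4) = 2·π^(8/2)·(6.4)^7 / Γ(8/2) ≈ 1.42803e+07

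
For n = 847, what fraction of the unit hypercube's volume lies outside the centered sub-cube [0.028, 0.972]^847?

Shell fraction = 1 - (1-0.056)^847 ≈ 1 - 6.328e-22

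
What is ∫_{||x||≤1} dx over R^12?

V_12(1) = π^(12/2) · (1)^12 / Γ(12/2 + 1) = π^6/720 ≈ 1.33526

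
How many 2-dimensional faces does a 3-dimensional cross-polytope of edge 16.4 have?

f_2(3-orthoplex) = 2^3 · (3 choose 3) = 8.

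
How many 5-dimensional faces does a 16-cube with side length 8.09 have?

Choose 5 of 16 axes to span the face (C(16,5) = 4368 ways), then fix each of the remaining 11 coordinates at one of its two extreme values (2^11 = 2048 ways): 4368·2048 = 8945664.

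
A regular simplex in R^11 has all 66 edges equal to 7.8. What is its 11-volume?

V_11 = √(12) · 7.8^11 / (11! · 2^(11/2)) ≈ 12.4684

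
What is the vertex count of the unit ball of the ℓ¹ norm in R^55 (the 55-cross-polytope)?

Number of vertices = 2n = 110.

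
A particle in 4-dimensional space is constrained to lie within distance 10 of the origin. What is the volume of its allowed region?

The n-ball volume is π^(n/2)·r^n/Γ(n/2+1). With n=4, r=10: V = 5000·π^2 ≈ 49348.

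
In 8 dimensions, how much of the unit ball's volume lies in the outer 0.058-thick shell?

1 - (1-0.058)^8 ≈ 0.379978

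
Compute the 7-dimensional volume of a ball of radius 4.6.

The n-ball volume is π^(n/2)·r^n/Γ(n/2+1). With n=7, r=4.6: V ≈ 205914.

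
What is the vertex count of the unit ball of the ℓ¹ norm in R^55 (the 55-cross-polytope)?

An n-cross-polytope has 2n vertices; here n = 55, giving 110.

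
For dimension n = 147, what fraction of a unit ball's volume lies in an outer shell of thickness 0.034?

1 - (1-0.034)^147 ≈ 0.993811 ≈ 99.38%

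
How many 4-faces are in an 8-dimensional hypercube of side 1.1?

f_4(8-cube) = (8 choose 4) · 2^4 = 1120.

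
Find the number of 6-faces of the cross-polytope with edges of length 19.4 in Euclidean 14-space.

Number of 6-faces = 2^(6+1) · C(14,6+1) = 128 · 3432 = 439296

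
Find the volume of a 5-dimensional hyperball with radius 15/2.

Volume = π^{5/2}·(15/2)^5/Γ(7/2) = 50625·π^2/4 ≈ 124912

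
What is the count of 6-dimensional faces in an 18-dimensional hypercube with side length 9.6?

f_6(18-cube) = (18 choose 6) · 2^12 = 76038144.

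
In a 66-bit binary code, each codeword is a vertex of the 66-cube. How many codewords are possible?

Number of vertices = 2^66 = 73786976294838206464.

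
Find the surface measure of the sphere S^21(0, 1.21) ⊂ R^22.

The surface area of an n-ball is 2π^(n/2) r^(n-1) / Γ(n/2). For n=22, r=1.21: 8.87991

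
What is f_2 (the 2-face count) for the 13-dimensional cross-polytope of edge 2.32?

f_2(13-orthoplex) = 2^3 · (13 choose 3) = 2288.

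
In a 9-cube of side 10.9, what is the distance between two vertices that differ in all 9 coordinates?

d = √(10.9² + 10.9² + ... + 10.9²) [9 terms] = √(9·10.9²) = 10.9√9 = 32.7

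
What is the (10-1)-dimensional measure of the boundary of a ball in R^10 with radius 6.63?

The surface area of an n-ball is 2π^(n/2) r^(n-1) / Γ(n/2). For n=10, r=6.63: 6.31233e+08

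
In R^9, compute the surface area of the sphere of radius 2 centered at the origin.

S = n·V_n(r)/r = 9·V_9(2)/2 (volume-to-surface relation), giving 8192·π^4/105 ≈ 7599.76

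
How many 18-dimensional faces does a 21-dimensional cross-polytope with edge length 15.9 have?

Each 18-face is the convex hull of 19 vertices, one chosen as ±e_i from each of 19 distinct axes: 2^19·C(21,19) = 110100480.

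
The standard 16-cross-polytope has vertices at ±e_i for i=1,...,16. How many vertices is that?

Number of vertices = 2n = 32.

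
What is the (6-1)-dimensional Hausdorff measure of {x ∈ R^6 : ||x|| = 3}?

The surface area of an n-ball is 2π^(n/2) r^(n-1) / Γ(n/2). For n=6, r=3: 243·π^3 ≈ 7534.53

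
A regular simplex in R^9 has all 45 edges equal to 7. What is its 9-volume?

V_9 = √(10) · 7^9 / (9! · 2^(9/2)) ≈ 15.5412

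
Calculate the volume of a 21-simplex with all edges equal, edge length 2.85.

Volume = 2.85^21 · √(22/2^21) / 21! ≈ 2.25837e-13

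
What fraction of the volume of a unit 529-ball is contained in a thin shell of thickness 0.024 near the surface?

1 - (1-0.024)^529 ≈ 0.9999973761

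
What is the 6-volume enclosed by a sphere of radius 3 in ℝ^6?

The n-ball volume is π^(n/2)·r^n/Γ(n/2+1). With n=6, r=3: V = 243·π^3/2 ≈ 3767.26.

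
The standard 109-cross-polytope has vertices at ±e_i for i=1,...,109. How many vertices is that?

The vertices are ±e_1, ..., ±e_109, so there are 2·109 = 218.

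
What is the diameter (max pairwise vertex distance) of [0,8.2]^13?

||(8.2,8.2,...,8.2)|| = √(13)·8.2 ≈ 29.5655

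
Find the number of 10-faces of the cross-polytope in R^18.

An n-cross-polytope has 2^(k+1)·C(n,k+1) k-faces. Here 2^11·C(18,11) = 2048·31824 = 65175552.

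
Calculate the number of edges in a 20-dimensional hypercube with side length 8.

Number of 1-faces = C(20,1)·2^(20-1) = 20·524288 = 10485760.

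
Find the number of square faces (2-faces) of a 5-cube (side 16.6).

Number of 2-faces = C(5,2) · 2^(5-2) = 10 · 8 = 80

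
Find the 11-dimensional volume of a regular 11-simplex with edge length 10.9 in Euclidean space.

V_11 = √(12) · 10.9^11 / (11! · 2^(11/2)) ≈ 494.836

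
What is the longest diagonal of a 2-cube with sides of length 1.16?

The space diagonal of an n-cube of side s is s√n. Here 1.16·√2 ≈ 1.64049.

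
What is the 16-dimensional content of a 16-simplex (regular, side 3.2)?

For a regular n-simplex with edge a, V = (a^n / n!)·√((n+1)/2^n). With a=3.2, n=16: V ≈ 9.30603e-08.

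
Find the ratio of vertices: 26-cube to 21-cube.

The 26-cube has 2^26 = 67108864 vertices. The 21-cube has 2^21 = 2097152 vertices. Ratio: 67108864/2097152 = 32.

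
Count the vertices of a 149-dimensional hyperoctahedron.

Number of vertices = 2n = 298.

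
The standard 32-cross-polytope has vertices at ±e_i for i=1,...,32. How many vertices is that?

An n-cross-polytope has 2n vertices; here n = 32, giving 64.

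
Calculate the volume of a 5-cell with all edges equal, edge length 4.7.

Volume = 4.7^4 · √(5/2^4) / 4! ≈ 11.3659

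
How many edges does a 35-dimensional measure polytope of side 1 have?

Each of the 2^35 = 34359738368 vertices has degree 35; total edges = 35·2^35/2 = 601295421440.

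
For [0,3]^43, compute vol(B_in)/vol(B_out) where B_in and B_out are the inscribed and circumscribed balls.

V_in/V_out = n^(-n/2) = 43^(-43/2) ≈ 7.59326e-36.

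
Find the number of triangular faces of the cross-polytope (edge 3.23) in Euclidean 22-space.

Each 2-face is the convex hull of 3 vertices, one chosen as ±e_i from each of 3 distinct axes: 2^3·C(22,3) = 12320.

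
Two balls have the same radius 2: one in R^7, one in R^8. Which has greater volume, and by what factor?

V_7(2) ≈ 604.77, V_8(2) ≈ 1039.03. The 8-ball is larger by a factor of 1.718.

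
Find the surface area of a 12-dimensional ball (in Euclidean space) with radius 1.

S_12(1) = 2·π^(12/2)·(1)^11 / Γ(12/2) = π^6/60 ≈ 16.0232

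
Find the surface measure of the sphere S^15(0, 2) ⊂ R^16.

S = n·V_n(r)/r = 16·V_16(2)/2 (volume-to-surface relation), giving 4096·π^8/315 ≈ 123381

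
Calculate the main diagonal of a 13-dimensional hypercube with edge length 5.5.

Diagonal = √13 · 5.5 ≈ 19.8305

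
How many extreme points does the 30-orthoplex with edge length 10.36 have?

Number of vertices = 2n = 60.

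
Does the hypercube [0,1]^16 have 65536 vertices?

True. The 16-cube has 2^16 = 65536 vertices.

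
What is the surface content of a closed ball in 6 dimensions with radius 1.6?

The surface area of an n-ball is 2π^(n/2) r^(n-1) / Γ(n/2). For n=6, r=1.6: 325.124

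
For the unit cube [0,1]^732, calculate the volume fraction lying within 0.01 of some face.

Shell fraction = 1 - (1-0.02)^732 ≈ 0.999999622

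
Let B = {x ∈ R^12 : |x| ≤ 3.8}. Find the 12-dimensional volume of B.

Volume = π^{12/2}·(3.8)^12/Γ(7) ≈ 1.21051e+07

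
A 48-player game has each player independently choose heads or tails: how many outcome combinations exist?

Number of vertices = 2^48 = 281474976710656.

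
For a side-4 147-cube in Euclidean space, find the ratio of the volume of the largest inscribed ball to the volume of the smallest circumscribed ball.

V_in / V_out = (r_in/r_out)^147 = (1/√147)^147 = 147^(-147/2) ≈ 5.03705e-160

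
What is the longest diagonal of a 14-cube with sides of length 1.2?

d = √(1.2² + 1.2² + ... + 1.2²) [14 terms] = √(14·1.2²) = 1.2√14 ≈ 4.48999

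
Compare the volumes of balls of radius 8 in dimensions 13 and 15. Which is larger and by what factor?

V_13(8) ≈ 5.00623e+11, V_15(8) ≈ 1.34208e+13. The 15-ball is larger by a factor of 26.81.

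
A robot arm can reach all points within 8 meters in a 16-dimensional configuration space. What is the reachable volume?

V_16(8) = π^(16/2) · (8)^16 / Γ(16/2 + 1) = 2199023255552·π^8/315 ≈ 6.62397e+13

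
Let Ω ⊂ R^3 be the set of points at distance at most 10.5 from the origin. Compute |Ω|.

V = 3087·π/2 ≈ 4849.05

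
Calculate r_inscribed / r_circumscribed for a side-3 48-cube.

r_in = 3/2 (half the side); r_out = 3√48/2 (half the diagonal). Ratio = 1/√48 ≈ 0.144338.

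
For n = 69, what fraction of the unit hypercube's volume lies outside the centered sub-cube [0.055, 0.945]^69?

The inner cube has side 1-2·0.055 = 0.89 and volume (0.89)^69 ≈ 0.000322, so the shell holds 0.999678 of the volume.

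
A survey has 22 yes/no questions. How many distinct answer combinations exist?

Each vertex is a binary string of length 22, so there are 2^22 = 4194304.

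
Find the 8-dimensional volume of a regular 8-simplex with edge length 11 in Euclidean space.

Volume = 11^8 · √(9/2^8) / 8! ≈ 996.833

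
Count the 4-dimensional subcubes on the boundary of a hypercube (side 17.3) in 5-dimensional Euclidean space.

f_4(5-cube) = (5 choose 4) · 2^1 = 10.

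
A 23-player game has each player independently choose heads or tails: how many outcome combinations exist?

Number of vertices = 2^23 = 8388608.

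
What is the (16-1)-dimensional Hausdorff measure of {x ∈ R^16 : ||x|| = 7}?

The surface area of an n-ball is 2π^(n/2) r^(n-1) / Γ(n/2). For n=16, r=7: 678223072849·π^8/360 ≈ 1.78759e+13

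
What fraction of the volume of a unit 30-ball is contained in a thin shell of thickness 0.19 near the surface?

1 - (1-0.19)^30 ≈ 0.998203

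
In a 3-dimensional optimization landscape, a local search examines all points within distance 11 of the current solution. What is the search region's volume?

The n-ball volume is π^(n/2)·r^n/Γ(n/2+1). With n=3, r=11: V = 5324·π/3 ≈ 5575.28.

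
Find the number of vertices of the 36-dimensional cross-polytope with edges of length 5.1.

An n-cross-polytope has 2n vertices; here n = 36, giving 72.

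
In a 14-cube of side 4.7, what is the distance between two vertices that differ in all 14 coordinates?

Diagonal = √14 · 4.7 ≈ 17.5858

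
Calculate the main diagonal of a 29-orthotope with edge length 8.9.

The space diagonal of an n-cube of side s is s√n. Here 8.9·√29 ≈ 47.928.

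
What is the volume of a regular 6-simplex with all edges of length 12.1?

For a regular n-simplex with edge a, V = (a^n / n!)·√((n+1)/2^n). With a=12.1, n=6: V ≈ 1441.58.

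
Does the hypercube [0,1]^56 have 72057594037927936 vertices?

True. The 56-cube has 2^56 = 72057594037927936 vertices.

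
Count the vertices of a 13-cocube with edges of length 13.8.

Number of vertices = 2n = 26.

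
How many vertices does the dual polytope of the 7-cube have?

The 7-dimensional cross-polytope has 2n = 2·7 = 14 vertices.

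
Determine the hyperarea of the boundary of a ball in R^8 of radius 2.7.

The surface area of an n-ball is 2π^(n/2) r^(n-1) / Γ(n/2). For n=8, r=2.7: 33964.4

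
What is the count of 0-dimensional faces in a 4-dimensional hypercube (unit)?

Number of 0-faces = C(4,0) · 2^(4-0) = 1 · 16 = 16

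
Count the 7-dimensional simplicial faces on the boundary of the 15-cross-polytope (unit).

Each 7-face is the convex hull of 8 vertices, one chosen as ±e_i from each of 8 distinct axes: 2^8·C(15,8) = 1647360.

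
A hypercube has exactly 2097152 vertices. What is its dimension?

n = log_2(2097152) = 21.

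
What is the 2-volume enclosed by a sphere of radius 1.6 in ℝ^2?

The n-ball volume is π^(n/2)·r^n/Γ(n/2+1). With n=2, r=1.6: V ≈ 8.04248.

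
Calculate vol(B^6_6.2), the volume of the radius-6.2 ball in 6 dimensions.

The n-ball volume is π^(n/2)·r^n/Γ(n/2+1). With n=6, r=6.2: V ≈ 293527.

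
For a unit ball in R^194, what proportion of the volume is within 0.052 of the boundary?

Shell fraction = 1 - (1-0.052)^194 ≈ 0.999968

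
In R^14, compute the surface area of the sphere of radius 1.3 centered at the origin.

S = n·V_n(r)/r = 14·V_14(1.3)/1.3 (volume-to-surface relation), giving 254.103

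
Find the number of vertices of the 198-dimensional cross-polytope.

An n-cross-polytope has 2n vertices; here n = 198, giving 396.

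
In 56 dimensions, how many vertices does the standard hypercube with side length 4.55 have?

The 56-cube has 2^56 = 72057594037927936 vertices.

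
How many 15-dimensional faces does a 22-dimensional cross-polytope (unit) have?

Each 15-face is the convex hull of 16 vertices, one chosen as ±e_i from each of 16 distinct axes: 2^16·C(22,16) = 4889837568.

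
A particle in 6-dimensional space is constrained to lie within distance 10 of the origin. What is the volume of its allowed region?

The n-ball volume is π^(n/2)·r^n/Γ(n/2+1). With n=6, r=10: V = 500000·π^3/3 ≈ 5.16771e+06.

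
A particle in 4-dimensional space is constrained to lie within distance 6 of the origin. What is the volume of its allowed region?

Volume = π^{4/2}·(6)^4/Γ(3) = 648·π^2 ≈ 6395.5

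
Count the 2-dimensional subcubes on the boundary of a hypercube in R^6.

An n-cube has C(n,k)·2^(n-k) k-faces. Here C(6,2)·2^4 = 15·16 = 240.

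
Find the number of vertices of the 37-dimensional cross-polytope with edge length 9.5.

The vertices are ±e_1, ..., ±e_37, so there are 2·37 = 74.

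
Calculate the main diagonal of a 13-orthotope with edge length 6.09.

The space diagonal of an n-cube of side s is s√n. Here 6.09·√13 ≈ 21.9578.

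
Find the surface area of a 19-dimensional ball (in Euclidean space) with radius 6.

S = n·V_n(r)/r = 19·V_19(6)/6 (volume-to-surface relation), giving 1283918464548864·π^9/425425 ≈ 8.99629e+13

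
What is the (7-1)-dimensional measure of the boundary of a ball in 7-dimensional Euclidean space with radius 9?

S = n·V_n(r)/r = 7·V_7(9)/9 (volume-to-surface relation), giving 2834352·π^3/5 ≈ 1.75765e+07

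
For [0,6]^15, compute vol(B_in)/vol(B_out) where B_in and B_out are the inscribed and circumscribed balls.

V_in / V_out = (r_in/r_out)^15 = (1/√15)^15 = 15^(-15/2) ≈ 1.51118e-09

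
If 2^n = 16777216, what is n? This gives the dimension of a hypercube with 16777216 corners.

The n-cube has 2^n vertices, and 16777216 = 2^24, so n = 24.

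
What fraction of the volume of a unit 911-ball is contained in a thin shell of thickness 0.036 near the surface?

Shell fraction = 1 - (1-0.036)^911 ≈ 1 - 3.12e-15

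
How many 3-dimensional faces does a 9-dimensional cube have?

Choose 3 of 9 axes to span the face (C(9,3) = 84 ways), then fix each of the remaining 6 coordinates at one of its two extreme values (2^6 = 64 ways): 84·64 = 5376.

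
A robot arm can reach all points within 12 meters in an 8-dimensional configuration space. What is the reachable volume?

V_8(12) = π^(8/2) · (12)^8 / Γ(8/2 + 1) = 17915904·π^4 ≈ 1.74517e+09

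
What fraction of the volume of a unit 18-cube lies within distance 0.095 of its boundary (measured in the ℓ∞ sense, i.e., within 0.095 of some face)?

1 - (1 - 2·0.095)^18 = 1 - 0.81^18 ≈ 0.977472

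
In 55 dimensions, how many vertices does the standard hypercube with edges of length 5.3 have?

Each vertex is a binary string of length 55, so there are 2^55 = 36028797018963968.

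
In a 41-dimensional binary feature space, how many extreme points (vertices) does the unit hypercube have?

An n-cube has 2^n vertices; for n = 41 that is 2^41 = 2199023255552.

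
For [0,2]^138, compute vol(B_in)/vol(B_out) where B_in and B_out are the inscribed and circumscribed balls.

The radii are 2/2 and 2√138/2, so the volume ratio is (1/√138)^138 = 138^{-138/2} ≈ 2.2302e-148.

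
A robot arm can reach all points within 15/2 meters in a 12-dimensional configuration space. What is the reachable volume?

Volume = π^{12/2}·(15/2)^12/Γ(7) = 2883251953125·π^6/65536 ≈ 4.22963e+10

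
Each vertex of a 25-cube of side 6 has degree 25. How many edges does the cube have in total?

An n-cube has n·2^(n-1) edges. With n = 25: 25·16777216 = 419430400.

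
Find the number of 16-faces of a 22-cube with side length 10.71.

Number of 16-faces = C(22,16) · 2^(22-16) = 74613 · 64 = 4775232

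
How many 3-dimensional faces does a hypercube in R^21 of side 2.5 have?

An n-cube has C(n,k)·2^(n-k) k-faces. Here C(21,3)·2^18 = 1330·262144 = 348651520.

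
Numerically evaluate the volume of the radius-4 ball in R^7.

The n-ball volume is π^(n/2)·r^n/Γ(n/2+1). With n=7, r=4: V = 262144·π^3/105 ≈ 77410.6.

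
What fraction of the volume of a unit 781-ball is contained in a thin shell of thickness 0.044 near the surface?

Shell fraction = 1 - (1-0.044)^781 ≈ 1 - 5.465e-16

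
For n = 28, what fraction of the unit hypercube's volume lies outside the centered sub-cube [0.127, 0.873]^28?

Shell fraction = 1 - (1-0.254)^28 ≈ 0.999727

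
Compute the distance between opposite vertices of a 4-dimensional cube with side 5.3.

Diagonal = √4 · 5.3 = 10.6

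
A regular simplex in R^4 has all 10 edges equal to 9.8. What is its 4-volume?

For a regular n-simplex with edge a, V = (a^n / n!)·√((n+1)/2^n). With a=9.8, n=4: V ≈ 214.841.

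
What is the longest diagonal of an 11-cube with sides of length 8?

d = √(8² + 8² + ... + 8²) [11 terms] = √(11·8²) = 8√11 ≈ 26.533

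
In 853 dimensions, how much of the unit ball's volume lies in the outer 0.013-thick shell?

1 - (1-0.013)^853 ≈ 0.999986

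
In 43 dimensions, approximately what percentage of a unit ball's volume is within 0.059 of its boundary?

1 - (1-0.059)^43 ≈ 0.926827 ≈ 92.68%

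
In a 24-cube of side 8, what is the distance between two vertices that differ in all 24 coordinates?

||(8,8,...,8)|| = √(24)·8 ≈ 39.1918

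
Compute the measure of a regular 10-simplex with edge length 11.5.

Volume = 11.5^10 · √(11/2^10) / 10! ≈ 1155.48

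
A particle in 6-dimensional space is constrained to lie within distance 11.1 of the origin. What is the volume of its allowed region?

V_6(11.1) = π^(6/2) · (11.1)^6 / Γ(6/2 + 1) ≈ 9.66577e+06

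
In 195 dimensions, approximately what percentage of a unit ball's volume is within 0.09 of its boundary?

1 - (1-0.09)^195 ≈ 0.9999999897 ≈ 99.999999%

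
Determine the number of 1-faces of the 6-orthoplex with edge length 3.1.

An n-cross-polytope has 2^(k+1)·C(n,k+1) k-faces. Here 2^2·C(6,2) = 4·15 = 60.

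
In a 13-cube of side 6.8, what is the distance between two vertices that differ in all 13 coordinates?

||(6.8,6.8,...,6.8)|| = √(13)·6.8 ≈ 24.5177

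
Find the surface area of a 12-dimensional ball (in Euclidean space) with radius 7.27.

The surface area of an n-ball is 2π^(n/2) r^(n-1) / Γ(n/2). For n=12, r=7.27: 4.80426e+10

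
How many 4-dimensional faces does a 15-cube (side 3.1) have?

An n-cube has C(n,k)·2^(n-k) k-faces. Here C(15,4)·2^11 = 1365·2048 = 2795520.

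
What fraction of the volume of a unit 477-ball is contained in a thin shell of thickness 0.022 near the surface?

1 - (1-0.022)^477 ≈ 0.999975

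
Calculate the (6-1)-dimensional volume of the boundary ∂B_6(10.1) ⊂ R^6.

S = n·V_n(r)/r = 6·V_6(10.1)/10.1 (volume-to-surface relation), giving 3.25879e+06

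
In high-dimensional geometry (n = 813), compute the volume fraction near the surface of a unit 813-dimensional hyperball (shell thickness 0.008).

1 - (1-0.008)^813 ≈ 0.998541 ≈ 99.85%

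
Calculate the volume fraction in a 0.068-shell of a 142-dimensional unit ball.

V(inner)/V(outer) = ((1-0.068)/1)^142 ≈ 4.54e-05, so the shell fraction is 0.999955.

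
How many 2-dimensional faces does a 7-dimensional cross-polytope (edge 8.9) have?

f_2(7-orthoplex) = 2^3 · (7 choose 3) = 280.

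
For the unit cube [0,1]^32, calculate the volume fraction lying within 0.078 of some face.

The inner cube has side 1-2·0.078 = 0.844 and volume (0.844)^32 ≈ 0.004395, so the shell holds 0.995605 of the volume.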